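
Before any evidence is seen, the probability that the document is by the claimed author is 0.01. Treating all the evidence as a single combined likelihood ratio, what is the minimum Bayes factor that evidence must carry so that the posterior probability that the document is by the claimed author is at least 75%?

297

Prior odds = 0.01/0.99 = 1/99.
Target odds = 0.75/0.25 = 3.
Required Bayes factor = 3 ÷ (1/99) = 297.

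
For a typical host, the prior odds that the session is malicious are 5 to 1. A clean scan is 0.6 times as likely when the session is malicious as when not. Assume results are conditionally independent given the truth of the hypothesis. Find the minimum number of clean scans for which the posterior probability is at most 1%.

Prior odds = 5.
Likelihood ratio per clean scan = 0.6.
Target odds: 0.01 ÷ 0.99 = 1/99.
Need 5 × 0.6ⁿ ≤ 1/99, i.e. 0.6ⁿ ≤ 1/495.
0.6¹² = 531441/244140625 is still above 1/495 but 0.6¹³ ≈0.00130607 is at or below it, so n = 13.

13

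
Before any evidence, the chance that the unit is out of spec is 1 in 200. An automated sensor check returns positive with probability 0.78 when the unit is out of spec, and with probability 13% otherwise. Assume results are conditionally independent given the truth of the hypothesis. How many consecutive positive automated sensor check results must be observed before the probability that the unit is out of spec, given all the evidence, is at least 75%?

Prior odds: 0.005 ÷ 0.995 = 1/199.
Likelihood ratio of a positive result = 0.78/0.13 = 6.
Target odds: 0.75 ÷ 0.25 = 3.
Require 6ⁿ ≥ 3 ÷ (1/199) = 597.
6³ = 216 falls short of 597 but 6⁴ = 1296 reaches it, so n = 4.

4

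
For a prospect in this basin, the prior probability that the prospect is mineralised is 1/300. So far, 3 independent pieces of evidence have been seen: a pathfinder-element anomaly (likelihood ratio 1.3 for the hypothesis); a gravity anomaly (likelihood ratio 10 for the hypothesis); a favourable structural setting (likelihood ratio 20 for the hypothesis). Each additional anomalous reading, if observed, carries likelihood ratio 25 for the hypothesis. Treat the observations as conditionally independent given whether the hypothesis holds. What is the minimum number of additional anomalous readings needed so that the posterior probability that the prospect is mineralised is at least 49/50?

2

Prior odds = (1/300)/(299/300) = 1/299.
Combined Bayes factor of the evidence already in hand = 1.3 × 10 × 20 = 260.
Odds after that evidence = (1/299) × 260 = 20/23.
Target odds = 0.98/0.02 = 49.
Need 25ⁿ ≥ 49 ÷ (20/23) = 56.35.
25¹ = 25 falls short of 56.35 but 25² = 625 reaches it, so n = 2.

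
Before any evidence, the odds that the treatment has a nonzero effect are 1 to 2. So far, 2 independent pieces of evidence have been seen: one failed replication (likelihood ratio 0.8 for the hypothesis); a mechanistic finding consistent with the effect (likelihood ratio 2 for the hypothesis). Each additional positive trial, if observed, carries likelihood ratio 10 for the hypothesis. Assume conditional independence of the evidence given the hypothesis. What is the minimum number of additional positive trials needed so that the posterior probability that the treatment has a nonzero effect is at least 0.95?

Prior odds = 0.5.
Combined Bayes factor of the evidence already in hand = 0.8 × 2 = 1.6.
Odds after that evidence = 0.5 × 1.6 = 0.8.
Target odds = 0.95/0.05 = 19.
Need 10ⁿ ≥ 19 ÷ 0.8 = 23.75.
10¹ = 10 falls short of 23.75 but 10² = 100 reaches it, so n = 2.

2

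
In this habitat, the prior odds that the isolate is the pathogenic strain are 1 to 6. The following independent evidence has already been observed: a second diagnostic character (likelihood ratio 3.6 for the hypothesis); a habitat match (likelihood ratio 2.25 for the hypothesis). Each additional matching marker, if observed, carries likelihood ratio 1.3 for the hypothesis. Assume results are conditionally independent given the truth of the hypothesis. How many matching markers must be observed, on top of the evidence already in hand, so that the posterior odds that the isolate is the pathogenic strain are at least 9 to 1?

8

Prior odds = 1/6.
Combined Bayes factor of the evidence already in hand = 3.6 × 2.25 = 8.1.
Odds after that evidence = (1/6) × 8.1 = 1.35.
Target odds = 9.
Need 1.3ⁿ ≥ 9 ÷ 1.35 = 20/3.
1.3⁷ = 62748517/10000000 falls short of 20/3 but 1.3⁸ = 815730721/100000000 reaches it, so n = 8.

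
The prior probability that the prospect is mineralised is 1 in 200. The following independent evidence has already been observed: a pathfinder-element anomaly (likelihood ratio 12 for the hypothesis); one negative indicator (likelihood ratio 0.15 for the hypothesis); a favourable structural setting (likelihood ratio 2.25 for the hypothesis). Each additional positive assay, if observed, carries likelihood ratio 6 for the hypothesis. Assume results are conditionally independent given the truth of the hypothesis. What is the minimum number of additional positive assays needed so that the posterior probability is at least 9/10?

Prior odds = 0.005/0.995 = 1/199.
Combined Bayes factor of the evidence already in hand = 12 × 0.15 × 2.25 = 4.05.
Odds after that evidence = (1/199) × 4.05 = 81/3980.
Target odds = 0.9/0.1 = 9.
Need 6ⁿ ≥ 9 ÷ (81/3980) = 3980/9.
6³ = 216 falls short of 3980/9 but 6⁴ = 1296 reaches it, so n = 4.

4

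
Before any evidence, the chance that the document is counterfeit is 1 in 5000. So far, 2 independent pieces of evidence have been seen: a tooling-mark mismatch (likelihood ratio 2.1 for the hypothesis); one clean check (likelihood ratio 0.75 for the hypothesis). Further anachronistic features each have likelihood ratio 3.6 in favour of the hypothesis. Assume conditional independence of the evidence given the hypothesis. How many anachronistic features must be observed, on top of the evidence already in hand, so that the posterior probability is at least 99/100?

Prior odds = 0.0002/0.9998 = 1/4999.
Combined Bayes factor of the evidence already in hand = 2.1 × 0.75 = 1.575.
Odds after that evidence = (1/4999) × 1.575 = 63/199960.
Target odds = 0.99/0.01 = 99.
Need 3.6ⁿ ≥ 99 ÷ (63/199960) = 2199560/7.
3.6⁹ ≈101560 falls short of 2199560/7 but 3.6¹⁰ ≈365616 reaches it, so n = 10.

10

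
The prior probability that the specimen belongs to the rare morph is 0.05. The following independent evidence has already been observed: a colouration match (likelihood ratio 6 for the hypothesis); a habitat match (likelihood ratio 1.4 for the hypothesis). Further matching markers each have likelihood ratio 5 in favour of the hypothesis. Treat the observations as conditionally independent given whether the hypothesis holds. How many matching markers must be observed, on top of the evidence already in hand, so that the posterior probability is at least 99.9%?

Prior odds = 0.05/0.95 = 1/19.
Combined Bayes factor of the evidence already in hand = 6 × 1.4 = 8.4.
Odds after that evidence = (1/19) × 8.4 = 42/95.
Target odds = 0.999/0.001 = 999.
Need 5ⁿ ≥ 999 ÷ (42/95) = 31635/14.
5⁴ = 625 falls short of 31635/14 but 5⁵ = 3125 reaches it, so n = 5.

5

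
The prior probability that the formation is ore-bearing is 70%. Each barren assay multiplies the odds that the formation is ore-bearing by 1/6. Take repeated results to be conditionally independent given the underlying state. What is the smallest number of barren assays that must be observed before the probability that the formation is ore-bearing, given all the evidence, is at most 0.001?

5

Prior odds = 0.7/0.3 = 7/3.
Likelihood ratio per barren assay = 1/6.
Target posterior odds = 0.001/0.999 = 1/999.
Need (7/3) × (1/6)ⁿ ≤ 1/999, i.e. (1/6)ⁿ ≤ 1/2331.
(1/6)⁴ = 1/1296 is still above 1/2331 but (1/6)⁵ = 1/7776 is at or below it, so n = 5.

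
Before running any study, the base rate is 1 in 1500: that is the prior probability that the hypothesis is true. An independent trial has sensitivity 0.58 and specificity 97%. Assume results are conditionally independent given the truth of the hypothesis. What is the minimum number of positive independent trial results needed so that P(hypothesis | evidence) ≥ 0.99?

5

Prior odds = (1/1500)/(1499/1500) = 1/1499.
False-positive rate = 1 − 0.97 = 0.03; likelihood ratio of a positive = 0.58/0.03 = 58/3.
Target posterior odds = 0.99/0.01 = 99.
Need (1/1499) × (58/3)ⁿ ≥ 99, i.e. (58/3)ⁿ ≥ 148401.
(58/3)⁴ = 11316496/81 falls short of 148401 but (58/3)⁵ = 656356768/243 reaches it, so n = 5.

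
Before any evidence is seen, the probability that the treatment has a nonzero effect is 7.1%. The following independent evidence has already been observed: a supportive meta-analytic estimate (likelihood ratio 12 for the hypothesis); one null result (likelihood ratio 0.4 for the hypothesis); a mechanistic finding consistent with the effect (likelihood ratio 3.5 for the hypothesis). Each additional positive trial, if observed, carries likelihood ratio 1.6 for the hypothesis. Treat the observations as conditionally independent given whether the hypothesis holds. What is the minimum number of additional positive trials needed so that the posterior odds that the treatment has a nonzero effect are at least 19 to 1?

Prior odds = 0.071/0.929 = 71/929.
Combined Bayes factor of the evidence already in hand = 12 × 0.4 × 3.5 = 16.8.
Odds after that evidence = (71/929) × 16.8 = 5964/4645.
Target odds = 19.
Need 1.6ⁿ ≥ 19 ÷ (5964/4645) = 88255/5964.
1.6⁵ = 10.48576 falls short of 88255/5964 but 1.6⁶ = 262144/15625 reaches it, so n = 6.

6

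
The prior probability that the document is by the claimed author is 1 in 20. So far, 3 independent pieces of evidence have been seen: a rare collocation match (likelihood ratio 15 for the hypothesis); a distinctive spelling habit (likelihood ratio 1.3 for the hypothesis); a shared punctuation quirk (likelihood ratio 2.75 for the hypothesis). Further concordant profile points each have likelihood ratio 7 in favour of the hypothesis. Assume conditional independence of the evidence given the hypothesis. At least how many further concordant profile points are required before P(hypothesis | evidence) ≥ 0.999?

Prior odds = 0.05/0.95 = 1/19.
Combined Bayes factor of the evidence already in hand = 15 × 1.3 × 2.75 = 53.625.
Odds after that evidence = (1/19) × 53.625 = 429/152.
Target odds = 0.999/0.001 = 999.
Need 7ⁿ ≥ 999 ÷ (429/152) = 50616/143.
7³ = 343 falls short of 50616/143 but 7⁴ = 2401 reaches it, so n = 4.

4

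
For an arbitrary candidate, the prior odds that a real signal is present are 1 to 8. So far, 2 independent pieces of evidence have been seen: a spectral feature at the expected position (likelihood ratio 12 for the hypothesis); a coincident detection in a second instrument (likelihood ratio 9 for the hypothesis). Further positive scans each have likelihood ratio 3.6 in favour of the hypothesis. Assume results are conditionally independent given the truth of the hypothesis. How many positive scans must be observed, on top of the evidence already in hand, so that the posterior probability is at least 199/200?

Prior odds = 0.125.
Combined Bayes factor of the evidence already in hand = 12 × 9 = 108.
Odds after that evidence = 0.125 × 108 = 13.5.
Target odds = 0.995/0.005 = 199.
Need 3.6ⁿ ≥ 199 ÷ 13.5 = 398/27.
3.6² = 12.96 falls short of 398/27 but 3.6³ = 46.656 reaches it, so n = 3.

3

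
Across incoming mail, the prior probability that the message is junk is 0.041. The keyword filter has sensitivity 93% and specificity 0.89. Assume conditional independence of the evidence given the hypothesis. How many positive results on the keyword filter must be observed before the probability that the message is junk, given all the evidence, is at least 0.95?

Prior odds: 0.041 ÷ 0.959 = 41/959.
False-positive rate = 1 − 0.89 = 0.11; likelihood ratio of a positive = 0.93/0.11 = 93/11.
Target posterior odds = 0.95/0.05 = 19.
Need (41/959) × (93/11)ⁿ ≥ 19, i.e. (93/11)ⁿ ≥ 18221/41.
(93/11)² = 8649/121 falls short of 18221/41 but (93/11)³ = 804357/1331 reaches it, so n = 3.

3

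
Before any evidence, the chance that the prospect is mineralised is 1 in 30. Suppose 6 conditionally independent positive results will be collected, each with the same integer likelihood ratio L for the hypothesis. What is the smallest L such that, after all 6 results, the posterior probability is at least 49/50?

Prior odds = (1/30)/(29/30) = 1/29.
Target odds = 0.98/0.02 = 49.
Need L⁶ ≥ 49 ÷ (1/29) = 1421.
3⁶ = 729 < 1421 ≤ 4096 = 4⁶, so L = 4.

4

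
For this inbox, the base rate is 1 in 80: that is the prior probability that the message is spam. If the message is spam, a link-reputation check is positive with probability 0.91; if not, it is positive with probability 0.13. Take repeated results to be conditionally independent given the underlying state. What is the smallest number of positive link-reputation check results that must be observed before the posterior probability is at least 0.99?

5

Prior odds: 0.0125 ÷ 0.9875 = 1/79.
Likelihood ratio of a positive = 0.91/0.13 = 7.
Target posterior odds = 0.99/0.01 = 99.
Require 7ⁿ ≥ 99 ÷ (1/79) = 7821.
7⁴ = 2401 falls short of 7821 but 7⁵ = 16807 reaches it, so n = 5.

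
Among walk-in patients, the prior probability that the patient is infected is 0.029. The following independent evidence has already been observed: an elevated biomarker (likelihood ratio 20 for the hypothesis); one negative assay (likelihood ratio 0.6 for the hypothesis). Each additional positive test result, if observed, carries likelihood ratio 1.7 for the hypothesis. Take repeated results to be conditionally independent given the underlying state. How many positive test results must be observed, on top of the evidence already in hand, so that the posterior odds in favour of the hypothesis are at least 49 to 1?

Prior odds = 0.029/0.971 = 29/971.
Combined Bayes factor of the evidence already in hand = 20 × 0.6 = 12.
Odds after that evidence = (29/971) × 12 = 348/971.
Target odds = 49.
Need 1.7ⁿ ≥ 49 ÷ (348/971) = 47579/348.
1.7⁹ ≈118.588 falls short of 47579/348 but 1.7¹⁰ ≈201.599 reaches it, so n = 10.

10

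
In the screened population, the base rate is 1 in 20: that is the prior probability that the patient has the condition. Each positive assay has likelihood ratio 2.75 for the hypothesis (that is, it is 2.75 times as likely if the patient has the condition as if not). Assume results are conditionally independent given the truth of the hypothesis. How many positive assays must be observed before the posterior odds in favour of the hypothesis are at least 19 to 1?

6

Prior odds = 0.05/0.95 = 1/19.
Likelihood ratio per positive assay = 2.75.
Target odds = 19.
Require 2.75ⁿ ≥ 19 ÷ (1/19) = 361.
2.75⁵ = 161051/1024 falls short of 361 but 2.75⁶ = 1771561/4096 reaches it, so n = 6.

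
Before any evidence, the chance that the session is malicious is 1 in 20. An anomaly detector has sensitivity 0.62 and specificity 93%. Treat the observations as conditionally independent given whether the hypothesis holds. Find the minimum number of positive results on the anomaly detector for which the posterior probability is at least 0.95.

Prior odds = 0.05/0.95 = 1/19.
False-positive rate = 1 − 0.93 = 0.07; likelihood ratio of a positive = 0.62/0.07 = 62/7.
Target odds: 0.95 ÷ 0.05 = 19.
Require (62/7)ⁿ ≥ 19 ÷ (1/19) = 361.
(62/7)² = 3844/49 falls short of 361 but (62/7)³ = 238328/343 reaches it, so n = 3.

3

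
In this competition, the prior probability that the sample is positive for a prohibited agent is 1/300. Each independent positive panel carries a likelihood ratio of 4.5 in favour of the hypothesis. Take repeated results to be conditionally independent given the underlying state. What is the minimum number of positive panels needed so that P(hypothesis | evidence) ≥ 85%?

Prior odds = (1/300)/(299/300) = 1/299.
Likelihood ratio per positive panel = 4.5.
Target posterior odds = 0.85/0.15 = 17/3.
Require 4.5ⁿ ≥ 17/3 ÷ (1/299) = 5083/3.
4.5⁴ = 410.0625 falls short of 5083/3 but 4.5⁵ = 1845.28125 reaches it, so n = 5.

5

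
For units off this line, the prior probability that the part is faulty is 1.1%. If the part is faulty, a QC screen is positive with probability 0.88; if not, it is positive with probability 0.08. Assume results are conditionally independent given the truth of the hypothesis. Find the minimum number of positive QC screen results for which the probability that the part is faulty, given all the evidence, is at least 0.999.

5

Prior odds: 0.011 ÷ 0.989 = 11/989.
Likelihood ratio of a positive = 0.88/0.08 = 11.
Target posterior odds = 0.999/0.001 = 999.
Require 11ⁿ ≥ 999 ÷ (11/989) = 988011/11.
11⁴ = 14641 falls short of 988011/11 but 11⁵ = 161051 reaches it, so n = 5.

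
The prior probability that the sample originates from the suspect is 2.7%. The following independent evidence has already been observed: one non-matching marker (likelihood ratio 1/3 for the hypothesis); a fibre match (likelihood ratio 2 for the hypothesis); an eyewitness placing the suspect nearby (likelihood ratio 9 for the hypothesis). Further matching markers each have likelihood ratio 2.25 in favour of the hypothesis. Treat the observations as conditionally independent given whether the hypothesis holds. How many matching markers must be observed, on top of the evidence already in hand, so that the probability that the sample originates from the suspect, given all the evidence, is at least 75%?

Prior odds = 0.027/0.973 = 27/973.
Combined Bayes factor of the evidence already in hand = (1/3) × 2 × 9 = 6.
Odds after that evidence = (27/973) × 6 = 162/973.
Target odds = 0.75/0.25 = 3.
Need 2.25ⁿ ≥ 3 ÷ (162/973) = 973/54.
2.25³ = 11.390625 falls short of 973/54 but 2.25⁴ = 25.62890625 reaches it, so n = 4.

4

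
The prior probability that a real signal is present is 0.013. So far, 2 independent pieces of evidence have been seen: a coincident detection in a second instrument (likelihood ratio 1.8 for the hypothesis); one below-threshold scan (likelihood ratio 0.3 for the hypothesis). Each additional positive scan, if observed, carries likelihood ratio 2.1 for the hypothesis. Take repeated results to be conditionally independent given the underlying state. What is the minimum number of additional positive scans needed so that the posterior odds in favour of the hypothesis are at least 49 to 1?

Prior odds = 0.013/0.987 = 13/987.
Combined Bayes factor of the evidence already in hand = 1.8 × 0.3 = 0.54.
Odds after that evidence = (13/987) × 0.54 = 117/16450.
Target odds = 49.
Need 2.1ⁿ ≥ 49 ÷ (117/16450) = 806050/117.
2.1¹¹ ≈3502.78 falls short of 806050/117 but 2.1¹² ≈7355.83 reaches it, so n = 12.

12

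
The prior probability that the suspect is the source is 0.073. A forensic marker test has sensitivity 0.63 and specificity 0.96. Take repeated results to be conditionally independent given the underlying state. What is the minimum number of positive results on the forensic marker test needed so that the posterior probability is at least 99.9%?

Prior odds = 0.073/0.927 = 73/927.
False-positive rate = 1 − 0.96 = 0.04; likelihood ratio of a positive = 0.63/0.04 = 15.75.
Target odds: 0.999 ÷ 0.001 = 999.
Need (73/927) × 15.75ⁿ ≥ 999, i.e. 15.75ⁿ ≥ 926073/73.
15.75³ = 3906.984375 falls short of 926073/73 but 15.75⁴ = 15752961/256 reaches it, so n = 4.

4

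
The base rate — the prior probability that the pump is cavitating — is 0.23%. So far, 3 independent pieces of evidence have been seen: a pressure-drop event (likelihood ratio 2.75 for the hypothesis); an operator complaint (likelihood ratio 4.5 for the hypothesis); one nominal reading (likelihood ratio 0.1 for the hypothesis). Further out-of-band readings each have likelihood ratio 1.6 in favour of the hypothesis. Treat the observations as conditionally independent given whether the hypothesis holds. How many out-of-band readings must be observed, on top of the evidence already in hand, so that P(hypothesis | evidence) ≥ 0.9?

Prior odds = 0.0023/0.9977 = 23/9977.
Combined Bayes factor of the evidence already in hand = 2.75 × 4.5 × 0.1 = 1.2375.
Odds after that evidence = (23/9977) × 1.2375 = 207/72560.
Target odds = 0.9/0.1 = 9.
Need 1.6ⁿ ≥ 9 ÷ (207/72560) = 72560/23.
1.6¹⁷ ≈2951.48 falls short of 72560/23 but 1.6¹⁸ ≈4722.37 reaches it, so n = 18.

18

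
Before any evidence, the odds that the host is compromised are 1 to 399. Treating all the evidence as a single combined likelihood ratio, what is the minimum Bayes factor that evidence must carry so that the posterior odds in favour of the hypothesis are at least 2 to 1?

798

Prior odds = 1/399.
Target odds = 2.
Required Bayes factor = 2 ÷ (1/399) = 798.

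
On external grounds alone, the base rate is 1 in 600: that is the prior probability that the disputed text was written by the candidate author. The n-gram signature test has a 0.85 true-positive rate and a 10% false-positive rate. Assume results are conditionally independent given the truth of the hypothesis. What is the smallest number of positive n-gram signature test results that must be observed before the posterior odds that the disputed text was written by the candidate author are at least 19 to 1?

5

Prior odds: (1/600) ÷ (599/600) = 1/599.
Likelihood ratio of a positive result = 0.85/0.1 = 8.5.
Target odds = 19.
Need (1/599) × 8.5ⁿ ≥ 19, i.e. 8.5ⁿ ≥ 11381.
8.5⁴ = 5220.0625 falls short of 11381 but 8.5⁵ = 44370.53125 reaches it, so n = 5.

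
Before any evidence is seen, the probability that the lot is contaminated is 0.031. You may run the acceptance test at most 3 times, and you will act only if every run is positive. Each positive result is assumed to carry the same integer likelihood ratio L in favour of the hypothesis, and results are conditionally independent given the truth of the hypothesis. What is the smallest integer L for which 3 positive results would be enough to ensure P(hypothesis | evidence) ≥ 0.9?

Prior odds = 0.031/0.969 = 31/969.
Target odds = 0.9/0.1 = 9.
Need L³ ≥ 9 ÷ (31/969) = 8721/31.
6³ = 216 < 8721/31 ≤ 343 = 7³, so L = 7.

7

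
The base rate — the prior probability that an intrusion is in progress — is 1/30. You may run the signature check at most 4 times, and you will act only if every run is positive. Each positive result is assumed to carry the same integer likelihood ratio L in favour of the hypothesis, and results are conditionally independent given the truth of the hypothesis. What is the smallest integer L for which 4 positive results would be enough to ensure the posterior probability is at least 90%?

5

Prior odds = (1/30)/(29/30) = 1/29.
Target odds = 0.9/0.1 = 9.
Need L⁴ ≥ 9 ÷ (1/29) = 261.
4⁴ = 256 < 261 ≤ 625 = 5⁴, so L = 5.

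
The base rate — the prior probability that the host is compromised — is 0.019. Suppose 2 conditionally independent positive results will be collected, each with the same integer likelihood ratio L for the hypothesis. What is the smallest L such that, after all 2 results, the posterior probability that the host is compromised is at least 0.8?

15

Prior odds = 0.019/0.981 = 19/981.
Target odds = 0.8/0.2 = 4.
Need L² ≥ 4 ÷ (19/981) = 3924/19.
14² = 196 < 3924/19 ≤ 225 = 15², so L = 15.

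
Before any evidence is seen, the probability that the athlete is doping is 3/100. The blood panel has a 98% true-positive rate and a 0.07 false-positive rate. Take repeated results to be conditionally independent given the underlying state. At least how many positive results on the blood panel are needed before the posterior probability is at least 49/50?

3

Prior odds = 0.03/0.97 = 3/97.
Likelihood ratio of a positive result = 0.98/0.07 = 14.
Target posterior odds = 0.98/0.02 = 49.
Need (3/97) × 14ⁿ ≥ 49, i.e. 14ⁿ ≥ 4753/3.
14² = 196 falls short of 4753/3 but 14³ = 2744 reaches it, so n = 3.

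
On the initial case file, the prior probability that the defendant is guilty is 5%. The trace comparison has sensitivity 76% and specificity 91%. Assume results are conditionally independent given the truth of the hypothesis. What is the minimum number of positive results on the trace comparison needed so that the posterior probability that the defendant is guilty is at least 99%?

4

Prior odds: 0.05 ÷ 0.95 = 1/19.
False-positive rate = 1 − 0.91 = 0.09; likelihood ratio of a positive = 0.76/0.09 = 76/9.
Target posterior odds = 0.99/0.01 = 99.
Require (76/9)ⁿ ≥ 99 ÷ (1/19) = 1881.
(76/9)³ = 438976/729 falls short of 1881 but (76/9)⁴ = 33362176/6561 reaches it, so n = 4.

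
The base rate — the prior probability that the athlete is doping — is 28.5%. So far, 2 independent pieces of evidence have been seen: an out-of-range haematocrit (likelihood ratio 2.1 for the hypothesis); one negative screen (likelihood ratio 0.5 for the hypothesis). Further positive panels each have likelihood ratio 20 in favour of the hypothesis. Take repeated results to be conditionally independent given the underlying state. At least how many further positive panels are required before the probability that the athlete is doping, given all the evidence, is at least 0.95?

2

Prior odds = 0.285/0.715 = 57/143.
Combined Bayes factor of the evidence already in hand = 2.1 × 0.5 = 1.05.
Odds after that evidence = (57/143) × 1.05 = 1197/2860.
Target odds = 0.95/0.05 = 19.
Need 20ⁿ ≥ 19 ÷ (1197/2860) = 2860/63.
20¹ = 20 falls short of 2860/63 but 20² = 400 reaches it, so n = 2.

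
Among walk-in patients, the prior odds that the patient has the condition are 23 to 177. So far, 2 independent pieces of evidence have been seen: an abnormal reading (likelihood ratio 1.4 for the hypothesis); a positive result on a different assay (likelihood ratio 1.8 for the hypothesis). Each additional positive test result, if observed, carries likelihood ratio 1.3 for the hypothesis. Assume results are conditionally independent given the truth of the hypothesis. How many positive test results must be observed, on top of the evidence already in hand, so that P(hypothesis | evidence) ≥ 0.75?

9

Prior odds = 23/177.
Combined Bayes factor of the evidence already in hand = 1.4 × 1.8 = 2.52.
Odds after that evidence = (23/177) × 2.52 = 483/1475.
Target odds = 0.75/0.25 = 3.
Need 1.3ⁿ ≥ 3 ÷ (483/1475) = 1475/161.
1.3⁸ = 815730721/100000000 falls short of 1475/161 but 1.3⁹ ≈10.6045 reaches it, so n = 9.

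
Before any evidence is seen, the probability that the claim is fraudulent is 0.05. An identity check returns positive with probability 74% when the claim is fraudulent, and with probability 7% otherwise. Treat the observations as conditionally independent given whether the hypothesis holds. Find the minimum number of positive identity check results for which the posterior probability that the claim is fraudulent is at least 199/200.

4

Prior odds: 0.05 ÷ 0.95 = 1/19.
Likelihood ratio of a positive result = 0.74/0.07 = 74/7.
Target odds: 0.995 ÷ 0.005 = 199.
Need (1/19) × (74/7)ⁿ ≥ 199, i.e. (74/7)ⁿ ≥ 3781.
(74/7)³ = 405224/343 falls short of 3781 but (74/7)⁴ = 29986576/2401 reaches it, so n = 4.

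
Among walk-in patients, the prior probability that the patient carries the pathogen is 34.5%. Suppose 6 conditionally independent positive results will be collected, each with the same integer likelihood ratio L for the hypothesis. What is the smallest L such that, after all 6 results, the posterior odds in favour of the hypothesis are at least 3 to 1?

Prior odds = 0.345/0.655 = 69/131.
Target odds = 3.
Need L⁶ ≥ 3 ÷ (69/131) = 131/23.
1⁶ = 1 < 131/23 ≤ 64 = 2⁶, so L = 2.

2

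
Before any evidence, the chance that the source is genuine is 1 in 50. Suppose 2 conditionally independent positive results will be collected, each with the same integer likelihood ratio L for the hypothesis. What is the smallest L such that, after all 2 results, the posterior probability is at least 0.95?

31

Prior odds = 0.02/0.98 = 1/49.
Target odds = 0.95/0.05 = 19.
Need L² ≥ 19 ÷ (1/49) = 931.
30² = 900 < 931 ≤ 961 = 31², so L = 31.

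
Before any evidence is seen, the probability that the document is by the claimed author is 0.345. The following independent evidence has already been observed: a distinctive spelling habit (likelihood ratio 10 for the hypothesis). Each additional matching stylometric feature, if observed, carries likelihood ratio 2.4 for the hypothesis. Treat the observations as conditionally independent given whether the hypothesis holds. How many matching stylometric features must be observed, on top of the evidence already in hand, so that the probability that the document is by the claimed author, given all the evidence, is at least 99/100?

4

Prior odds = 0.345/0.655 = 69/131.
Bayes factor of the evidence already in hand = 10.
Odds after that evidence = (69/131) × 10 = 690/131.
Target odds = 0.99/0.01 = 99.
Need 2.4ⁿ ≥ 99 ÷ (690/131) = 4323/230.
2.4³ = 13.824 falls short of 4323/230 but 2.4⁴ = 33.1776 reaches it, so n = 4.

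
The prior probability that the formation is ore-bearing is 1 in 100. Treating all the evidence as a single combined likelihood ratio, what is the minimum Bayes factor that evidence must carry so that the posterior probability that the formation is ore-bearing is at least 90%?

891

Prior odds = 0.01/0.99 = 1/99.
Target odds = 0.9/0.1 = 9.
Required Bayes factor = 9 ÷ (1/99) = 891.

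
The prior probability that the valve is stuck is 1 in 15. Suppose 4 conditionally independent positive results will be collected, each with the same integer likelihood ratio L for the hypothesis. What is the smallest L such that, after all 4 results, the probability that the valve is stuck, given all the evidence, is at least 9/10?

4

Prior odds = (1/15)/(14/15) = 1/14.
Target odds = 0.9/0.1 = 9.
Need L⁴ ≥ 9 ÷ (1/14) = 126.
3⁴ = 81 < 126 ≤ 256 = 4⁴, so L = 4.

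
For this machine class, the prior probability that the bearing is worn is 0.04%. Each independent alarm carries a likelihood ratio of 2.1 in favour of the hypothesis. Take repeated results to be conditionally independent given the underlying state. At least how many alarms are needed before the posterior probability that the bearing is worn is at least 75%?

13

Prior odds = 0.0004/0.9996 = 1/2499.
Likelihood ratio per alarm = 2.1.
Target odds: 0.75 ÷ 0.25 = 3.
Require 2.1ⁿ ≥ 3 ÷ (1/2499) = 7497.
2.1¹² ≈7355.83 falls short of 7497 but 2.1¹³ ≈15447.2 reaches it, so n = 13.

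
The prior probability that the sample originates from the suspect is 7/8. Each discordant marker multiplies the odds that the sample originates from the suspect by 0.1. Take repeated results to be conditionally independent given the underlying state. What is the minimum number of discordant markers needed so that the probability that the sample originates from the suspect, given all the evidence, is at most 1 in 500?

Prior odds = 0.875/0.125 = 7.
Likelihood ratio per discordant marker = 0.1.
Target posterior odds = 0.002/0.998 = 1/499.
Need 7 × 0.1ⁿ ≤ 1/499, i.e. 0.1ⁿ ≤ 1/3493.
0.1³ = 0.001 is still above 1/3493 but 0.1⁴ = 0.0001 is at or below it, so n = 4.

4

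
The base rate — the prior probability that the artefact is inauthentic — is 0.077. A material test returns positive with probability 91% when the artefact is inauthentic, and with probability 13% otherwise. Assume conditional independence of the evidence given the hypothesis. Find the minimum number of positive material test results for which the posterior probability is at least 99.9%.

5

Prior odds = 0.077/0.923 = 77/923.
Likelihood ratio of a positive result = 0.91/0.13 = 7.
Target odds: 0.999 ÷ 0.001 = 999.
Need (77/923) × 7ⁿ ≥ 999, i.e. 7ⁿ ≥ 922077/77.
7⁴ = 2401 falls short of 922077/77 but 7⁵ = 16807 reaches it, so n = 5.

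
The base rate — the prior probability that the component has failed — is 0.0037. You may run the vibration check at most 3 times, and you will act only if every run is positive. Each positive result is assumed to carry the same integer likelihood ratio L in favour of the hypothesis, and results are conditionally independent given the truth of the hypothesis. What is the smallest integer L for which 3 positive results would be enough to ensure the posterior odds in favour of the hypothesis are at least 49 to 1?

24

Prior odds = 0.0037/0.9963 = 37/9963.
Target odds = 49.
Need L³ ≥ 49 ÷ (37/9963) = 488187/37.
23³ = 12167 < 488187/37 ≤ 13824 = 24³, so L = 24.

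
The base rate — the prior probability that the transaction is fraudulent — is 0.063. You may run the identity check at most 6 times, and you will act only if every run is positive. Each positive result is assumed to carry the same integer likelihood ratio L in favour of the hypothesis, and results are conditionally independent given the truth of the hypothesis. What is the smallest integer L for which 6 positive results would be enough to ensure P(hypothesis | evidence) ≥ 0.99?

Prior odds = 0.063/0.937 = 63/937.
Target odds = 0.99/0.01 = 99.
Need L⁶ ≥ 99 ÷ (63/937) = 10307/7.
3⁶ = 729 < 10307/7 ≤ 4096 = 4⁶, so L = 4.

4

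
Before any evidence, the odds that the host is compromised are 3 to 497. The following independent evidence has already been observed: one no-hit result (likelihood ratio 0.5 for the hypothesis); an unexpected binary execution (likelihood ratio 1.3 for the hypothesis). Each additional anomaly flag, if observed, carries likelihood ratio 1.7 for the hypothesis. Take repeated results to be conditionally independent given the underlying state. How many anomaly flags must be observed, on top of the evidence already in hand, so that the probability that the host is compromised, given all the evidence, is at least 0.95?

16

Prior odds = 3/497.
Combined Bayes factor of the evidence already in hand = 0.5 × 1.3 = 0.65.
Odds after that evidence = (3/497) × 0.65 = 39/9940.
Target odds = 0.95/0.05 = 19.
Need 1.7ⁿ ≥ 19 ÷ (39/9940) = 188860/39.
1.7¹⁵ ≈2862.42 falls short of 188860/39 but 1.7¹⁶ ≈4866.12 reaches it, so n = 16.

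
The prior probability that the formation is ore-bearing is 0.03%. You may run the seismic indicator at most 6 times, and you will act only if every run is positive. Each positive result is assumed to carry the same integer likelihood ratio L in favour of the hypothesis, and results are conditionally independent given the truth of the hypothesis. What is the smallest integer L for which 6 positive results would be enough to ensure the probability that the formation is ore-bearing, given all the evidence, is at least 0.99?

9

Prior odds = 0.0003/0.9997 = 3/9997.
Target odds = 0.99/0.01 = 99.
Need L⁶ ≥ 99 ÷ (3/9997) = 329901.
8⁶ = 262144 < 329901 ≤ 531441 = 9⁶, so L = 9.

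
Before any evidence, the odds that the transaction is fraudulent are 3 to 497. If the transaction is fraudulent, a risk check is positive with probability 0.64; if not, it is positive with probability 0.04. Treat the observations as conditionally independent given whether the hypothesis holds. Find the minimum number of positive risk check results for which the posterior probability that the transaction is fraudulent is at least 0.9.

Prior odds = 3/497.
Likelihood ratio of a positive = 0.64/0.04 = 16.
Target odds: 0.9 ÷ 0.1 = 9.
Require 16ⁿ ≥ 9 ÷ (3/497) = 1491.
16² = 256 falls short of 1491 but 16³ = 4096 reaches it, so n = 3.

3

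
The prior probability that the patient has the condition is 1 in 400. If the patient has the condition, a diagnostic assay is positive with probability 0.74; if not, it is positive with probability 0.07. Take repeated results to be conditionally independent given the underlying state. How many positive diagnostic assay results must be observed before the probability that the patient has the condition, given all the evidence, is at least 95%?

4

Prior odds = 0.0025/0.9975 = 1/399.
Likelihood ratio of a positive = 0.74/0.07 = 74/7.
Target posterior odds = 0.95/0.05 = 19.
Require (74/7)ⁿ ≥ 19 ÷ (1/399) = 7581.
(74/7)³ = 405224/343 falls short of 7581 but (74/7)⁴ = 29986576/2401 reaches it, so n = 4.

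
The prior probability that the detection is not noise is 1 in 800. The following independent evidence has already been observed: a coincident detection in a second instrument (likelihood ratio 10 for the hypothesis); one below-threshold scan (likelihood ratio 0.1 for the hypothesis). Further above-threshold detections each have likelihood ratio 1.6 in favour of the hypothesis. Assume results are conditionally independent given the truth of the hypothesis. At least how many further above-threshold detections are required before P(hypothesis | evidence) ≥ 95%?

21

Prior odds = 0.00125/0.99875 = 1/799.
Combined Bayes factor of the evidence already in hand = 10 × 0.1 = 1.
Odds after that evidence = (1/799) × 1 = 1/799.
Target odds = 0.95/0.05 = 19.
Need 1.6ⁿ ≥ 19 ÷ (1/799) = 15181.
1.6²⁰ ≈12089.3 falls short of 15181 but 1.6²¹ ≈19342.8 reaches it, so n = 21.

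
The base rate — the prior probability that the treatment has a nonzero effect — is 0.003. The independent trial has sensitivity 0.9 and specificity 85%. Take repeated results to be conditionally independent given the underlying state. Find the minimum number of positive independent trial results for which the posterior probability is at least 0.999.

Prior odds: 0.003 ÷ 0.997 = 3/997.
False-positive rate = 1 − 0.85 = 0.15; likelihood ratio of a positive = 0.9/0.15 = 6.
Target odds: 0.999 ÷ 0.001 = 999.
Require 6ⁿ ≥ 999 ÷ (3/997) = 332001.
6⁷ = 279936 falls short of 332001 but 6⁸ = 1679616 reaches it, so n = 8.

8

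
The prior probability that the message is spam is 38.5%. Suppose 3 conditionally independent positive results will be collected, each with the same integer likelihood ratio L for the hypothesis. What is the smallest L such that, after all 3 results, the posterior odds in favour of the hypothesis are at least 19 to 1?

Prior odds = 0.385/0.615 = 77/123.
Target odds = 19.
Need L³ ≥ 19 ÷ (77/123) = 2337/77.
3³ = 27 < 2337/77 ≤ 64 = 4³, so L = 4.

4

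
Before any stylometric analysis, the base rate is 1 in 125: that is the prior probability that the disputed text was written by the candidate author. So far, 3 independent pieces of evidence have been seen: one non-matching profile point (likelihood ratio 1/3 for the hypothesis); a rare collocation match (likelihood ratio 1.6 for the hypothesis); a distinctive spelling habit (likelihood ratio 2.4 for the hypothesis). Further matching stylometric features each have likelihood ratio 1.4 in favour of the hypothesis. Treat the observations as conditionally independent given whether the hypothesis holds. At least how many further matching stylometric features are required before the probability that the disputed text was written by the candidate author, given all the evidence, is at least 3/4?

Prior odds = 0.008/0.992 = 1/124.
Combined Bayes factor of the evidence already in hand = (1/3) × 1.6 × 2.4 = 1.28.
Odds after that evidence = (1/124) × 1.28 = 8/775.
Target odds = 0.75/0.25 = 3.
Need 1.4ⁿ ≥ 3 ÷ (8/775) = 290.625.
1.4¹⁶ ≈217.795 falls short of 290.625 but 1.4¹⁷ ≈304.913 reaches it, so n = 17.

17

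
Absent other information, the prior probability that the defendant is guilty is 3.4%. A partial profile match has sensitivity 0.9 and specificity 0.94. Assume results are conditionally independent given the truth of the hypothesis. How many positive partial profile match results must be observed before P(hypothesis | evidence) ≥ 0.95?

Prior odds: 0.034 ÷ 0.966 = 17/483.
False-positive rate = 1 − 0.94 = 0.06; likelihood ratio of a positive = 0.9/0.06 = 15.
Target posterior odds = 0.95/0.05 = 19.
Need (17/483) × 15ⁿ ≥ 19, i.e. 15ⁿ ≥ 9177/17.
15² = 225 falls short of 9177/17 but 15³ = 3375 reaches it, so n = 3.

3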